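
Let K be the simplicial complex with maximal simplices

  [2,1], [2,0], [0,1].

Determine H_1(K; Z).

Take the total order 0 < 1 < 2 on the vertex set. Then K (dimension 1) consists of the simplices:

  0-simplices (3): [0], [1], [2]
  1-simplices (3): [0,1], [0,2], [1,2]

Hence C_0 ≅ Z^3, C_1 ≅ Z^3.

Boundary ∂_1: C_1 → C_0 is given by ∂[p,q] = [q] − [p].
This gives a 3×3 integer matrix of rank 2; reducing to Smith normal form yields diagonal entries (1,1).

From H_k ≅ ker(∂_k) / im(∂_{k+1}) we obtain:

  H_1: rank ker ∂_1 − rank ∂_2 = (3 − 2) − 0 = 1, and there is no ∂_2, so H_1 = Z.

H_1 ≅ Z.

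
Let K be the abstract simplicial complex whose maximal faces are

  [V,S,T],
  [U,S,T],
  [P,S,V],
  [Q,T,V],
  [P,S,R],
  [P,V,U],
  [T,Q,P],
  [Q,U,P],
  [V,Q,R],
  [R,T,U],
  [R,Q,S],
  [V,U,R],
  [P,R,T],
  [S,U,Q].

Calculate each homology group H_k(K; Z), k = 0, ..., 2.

Take the total order P < Q < R < S < T < U < V on the vertex set. Then K (dimension 2) consists of the simplices:

  0-simplices (7): P, Q, R, S, T, U, V
  1-simplices (21): PQ, PR, PS, PT, PU, PV, QR, QS, QT, QU, QV, RS, RT, RU, RV, ST, SU, SV, TU, TV, UV
  2-simplices (14): PQT, PQU, PRS, PRT, PSV, PUV, QRS, QRV, QSU, QTV, RTU, RUV, STU, STV

Hence C_0 ≅ Z^7, C_1 ≅ Z^21, C_2 ≅ Z^14.

Boundary ∂_1: C_1 → C_0 is given by ∂[p,q] = [q] − [p]. For instance
  ∂ST = T − S.
The 7×21 boundary matrix has rank 6 and Smith normal form diag(1,1,1,1,1,1).

Boundary ∂_2: C_2 → C_1 maps a triangle to the signed sum of its edges. For instance
  ∂QRV = RV − QV + QR,
  ∂PSV = SV − PV + PS.
The 21×14 boundary matrix has rank 13 and Smith normal form diag(1,1,1,1,1,1,1,1,1,1,1,1,1).

Reading off H_k = ker ∂_k / im ∂_{k+1}:

  H_0: rank C_0 − rank ∂_1 = 7 − 6 = 1, and the invariant factors of ∂_1 are all 1, so H_0 = Z.
  H_1: rank ker ∂_1 − rank ∂_2 = (21 − 6) − 13 = 2, and the invariant factors of ∂_2 are all 1, so H_1 = Z^2.
  H_2: rank ker ∂_2 − rank ∂_3 = (14 − 13) − 0 = 1, and there is no ∂_3, so H_2 = Z.

H_0 ≅ Z,  H_1 ≅ Z^2,  H_2 ≅ Z.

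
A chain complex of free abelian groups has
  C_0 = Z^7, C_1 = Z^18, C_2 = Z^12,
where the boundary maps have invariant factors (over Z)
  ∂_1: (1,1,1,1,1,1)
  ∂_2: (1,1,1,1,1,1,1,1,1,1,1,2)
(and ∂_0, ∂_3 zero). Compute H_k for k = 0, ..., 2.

H_0 ≅ Z,  H_1 ≅ Z/2,  H_2 = 0.

H_0: b_0 = 7 − 0 − 6 = 1; torsion from ∂_1 factors > 1: none. So H_0 ≅ Z.
H_1: b_1 = 18 − 6 − 12 = 0; torsion from ∂_2 factors > 1: [2]. So H_1 ≅ Z/2.
H_2: b_2 = 12 − 12 − 0 = 0; torsion from ∂_3 factors > 1: none. So H_2 ≅ 0.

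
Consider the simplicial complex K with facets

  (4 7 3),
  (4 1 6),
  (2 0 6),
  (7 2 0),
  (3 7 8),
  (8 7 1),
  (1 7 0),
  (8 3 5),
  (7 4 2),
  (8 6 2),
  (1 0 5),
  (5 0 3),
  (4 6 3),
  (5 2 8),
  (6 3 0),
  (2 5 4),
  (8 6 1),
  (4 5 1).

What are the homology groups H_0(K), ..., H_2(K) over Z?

Take the total order 0 < 1 < 2 < 3 < 4 < 5 < 6 < 7 < 8 on the vertex set. Then K (dimension 2) consists of the simplices:

  0-simplices (9): [0], [1], [2], [3], [4], [5], [6], [7], [8]
  1-simplices (27): (27 of them)
  2-simplices (18): [0,1,5], [0,1,7], [0,2,6], [0,2,7], [0,3,5], [0,3,6], [1,4,5], [1,4,6], [1,6,8], [1,7,8], [2,4,5], [2,4,7], [2,5,8], [2,6,8], [3,4,6], [3,4,7], [3,5,8], [3,7,8]

Hence C_0 ≅ Z^9, C_1 ≅ Z^27, C_2 ≅ Z^18.

∂_1: C_1 → C_0 maps an edge to its endpoints' difference, ∂[p,q] = q − p.
The resulting 9×27 matrix has rank 8, and its Smith normal form has invariant factors (1,1,1,1,1,1,1,1).

∂_2: C_2 → C_1 sends each 2-simplex [p,q,r] to [q,r] − [p,r] + [p,q]. For instance
  ∂[1,4,6] = [4,6] − [1,6] + [1,4],
  ∂[2,4,5] = [4,5] − [2,5] + [2,4].
This gives a 27×18 integer matrix of rank 17; reducing to Smith normal form yields diagonal entries (1,1,1,1,1,1,1,1,1,1,1,1,1,1,1,1,1).

From H_k ≅ ker(∂_k) / im(∂_{k+1}) we obtain:

  H_0: rank C_0 − rank ∂_1 = 9 − 8 = 1, and the invariant factors of ∂_1 are all 1, so H_0 ≅ Z.
  H_1: rank ker ∂_1 − rank ∂_2 = (27 − 8) − 17 = 2, and the invariant factors of ∂_2 are all 1, so H_1 ≅ Z^2.
  H_2: rank ker ∂_2 − rank ∂_3 = (18 − 17) − 0 = 1, and there is no ∂_3, so H_2 ≅ Z.

H_0 ≅ Z,  H_1 ≅ Z^2,  H_2 ≅ Z.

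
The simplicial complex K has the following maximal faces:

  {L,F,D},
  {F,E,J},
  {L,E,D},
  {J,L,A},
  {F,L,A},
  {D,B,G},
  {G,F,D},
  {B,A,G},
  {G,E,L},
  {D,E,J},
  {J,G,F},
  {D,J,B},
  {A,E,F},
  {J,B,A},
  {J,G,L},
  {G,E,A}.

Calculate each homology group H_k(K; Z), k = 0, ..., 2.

Fix the vertex order A < B < D < E < F < G < J < L and write every simplex with vertices in increasing order. Then dim K = 2 and the simplices of K are:

  0-simplices (8): A, B, D, E, F, G, J, L
  1-simplices (24): AB, AE, AF, AG, AJ, AL, BD, BG, BJ, DE, DF, DG, DJ, DL, EF, EG, EJ, EL, FG, FJ, FL, GJ, GL, JL
  2-simplices (16): ABG, ABJ, AEF, AEG, AFL, AJL, BDG, BDJ, DEJ, DEL, DFG, DFL, EFJ, EGL, FGJ, GJL

giving chain groups C_0 ≅ Z^8, C_1 ≅ Z^24, C_2 ≅ Z^16.

∂_1: C_1 → C_0 sends each edge [p,q] (with p < q) to q − p. For instance
  ∂AL = L − A.
The 8×24 boundary matrix has rank 7 and Smith normal form diag(1,1,1,1,1,1,1).

∂_2: C_2 → C_1 maps a triangle to the signed sum of its edges. For instance
  ∂AEF = EF − AF + AE,
  ∂EGL = GL − EL + EG.
The resulting 24×16 matrix has rank 15, and its Smith normal form has invariant factors (1,1,1,1,1,1,1,1,1,1,1,1,1,1,1).

Computing H_k = (kernel of ∂_k) / (image of ∂_{k+1}):

  H_0: rank C_0 − rank ∂_1 = 8 − 7 = 1, and the invariant factors of ∂_1 are all 1, so H_0 ≅ Z.
  H_1: rank ker ∂_1 − rank ∂_2 = (24 − 7) − 15 = 2, and the invariant factors of ∂_2 are all 1, so H_1 ≅ Z^2.
  H_2: rank ker ∂_2 − rank ∂_3 = (16 − 15) − 0 = 1, and there is no ∂_3, so H_2 ≅ Z.

H_0 ≅ Z,  H_1 ≅ Z^2,  H_2 ≅ Z.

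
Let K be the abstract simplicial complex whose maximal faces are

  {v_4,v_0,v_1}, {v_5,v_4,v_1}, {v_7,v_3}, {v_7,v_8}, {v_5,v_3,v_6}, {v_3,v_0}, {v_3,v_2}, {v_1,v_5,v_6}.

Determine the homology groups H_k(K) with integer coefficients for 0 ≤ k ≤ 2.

Fix the vertex order v_0 < v_1 < v_2 < v_3 < v_4 < v_5 < v_6 < v_7 < v_8 and write every simplex with vertices in increasing order. Then dim K = 2 and the simplices of K are:

  0-simplices (9): [v_0], [v_1], [v_2], [v_3], [v_4], [v_5], [v_6], [v_7], [v_8]
  1-simplices (13): [v_0,v_1], [v_0,v_3], [v_0,v_4], [v_1,v_4], [v_1,v_5], [v_1,v_6], [v_2,v_3], [v_3,v_5], [v_3,v_6], [v_3,v_7], [v_4,v_5], [v_5,v_6], [v_7,v_8]
  2-simplices (4): [v_0,v_1,v_4], [v_1,v_4,v_5], [v_1,v_5,v_6], [v_3,v_5,v_6]

Hence C_0 ≅ Z^9, C_1 ≅ Z^13, C_2 ≅ Z^4.

The boundary map ∂_1: C_1 → C_0 sends each edge [p,q] (with p < q) to q − p. For instance
  ∂[v_3,v_6] = [v_6] − [v_3].
The 9×13 boundary matrix has rank 8 and Smith normal form diag(1,1,1,1,1,1,1,1).

Boundary ∂_2: C_2 → C_1 maps a triangle to the signed sum of its edges. For instance
  ∂[v_0,v_1,v_4] = [v_1,v_4] − [v_0,v_4] + [v_0,v_1],
  ∂[v_1,v_4,v_5] = [v_4,v_5] − [v_1,v_5] + [v_1,v_4].
The 13×4 boundary matrix has rank 4 and Smith normal form diag(1,1,1,1).

Now H_k = ker ∂_k / im ∂_{k+1}, so:

  H_0: rank C_0 − rank ∂_1 = 9 − 8 = 1, and the invariant factors of ∂_1 are all 1, so H_0 ≅ Z.
  H_1: rank ker ∂_1 − rank ∂_2 = (13 − 8) − 4 = 1, and the invariant factors of ∂_2 are all 1, so H_1 ≅ Z.
  H_2: rank ker ∂_2 − rank ∂_3 = (4 − 4) − 0 = 0, and there is no ∂_3, so H_2 ≅ 0.

H_0 ≅ Z,  H_1 ≅ Z,  H_2 = 0.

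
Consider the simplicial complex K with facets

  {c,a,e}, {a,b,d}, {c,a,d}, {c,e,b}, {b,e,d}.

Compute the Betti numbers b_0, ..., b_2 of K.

Order the vertices as a < b < c < d < e. Listing each simplex with vertices in this order, K has dimension 2 with simplices:

  0-simplices (5): a, b, c, d, e
  1-simplices (10): ab, ac, ad, ae, bc, bd, be, cd, ce, de
  2-simplices (5): abd, acd, ace, bce, bde

so the chain groups are C_0 ≅ Z^5, C_1 ≅ Z^10, C_2 ≅ Z^5.

Boundary ∂_1: C_1 → C_0 is given by ∂[p,q] = [q] − [p].
As a 5×10 matrix over Z this has rank 4, with invariant factors (1,1,1,1).

∂_2: C_2 → C_1 acts by ∂[p,q,r] = [q,r] − [p,r] + [p,q]. For instance
  ∂ace = ce − ae + ac,
  ∂bde = de − be + bd.
The 10×5 boundary matrix has rank 5 and Smith normal form diag(1,1,1,1,1).

From H_k ≅ ker(∂_k) / im(∂_{k+1}) we obtain:

  H_0: rank C_0 − rank ∂_1 = 5 − 4 = 1, and the invariant factors of ∂_1 are all 1, so H_0 = Z.
  H_1: rank ker ∂_1 − rank ∂_2 = (10 − 4) − 5 = 1, and the invariant factors of ∂_2 are all 1, so H_1 = Z.
  H_2: rank ker ∂_2 − rank ∂_3 = (5 − 5) − 0 = 0, and there is no ∂_3, so H_2 = 0.

Hence the Betti numbers are b_0 = 1, b_1 = 1, b_2 = 0.

b_0 = 1, b_1 = 1, b_2 = 0.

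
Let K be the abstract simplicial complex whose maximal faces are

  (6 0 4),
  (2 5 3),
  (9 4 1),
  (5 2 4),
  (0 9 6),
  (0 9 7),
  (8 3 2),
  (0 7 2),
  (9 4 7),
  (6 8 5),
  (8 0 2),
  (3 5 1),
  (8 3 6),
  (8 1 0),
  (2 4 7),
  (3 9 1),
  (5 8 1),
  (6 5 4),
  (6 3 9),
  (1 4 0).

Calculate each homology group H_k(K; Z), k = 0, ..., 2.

Take the total order 0 < 1 < 2 < 3 < 4 < 5 < 6 < 7 < 8 < 9 on the vertex set. Then K (dimension 2) consists of the simplices:

  0-simplices (10): [0], [1], [2], [3], [4], [5], [6], [7], [8], [9]
  1-simplices (30): (30 of them)
  2-simplices (20): (20 of them)

so the chain groups are C_0 ≅ Z^10, C_1 ≅ Z^30, C_2 ≅ Z^20.

The boundary map ∂_1: C_1 → C_0 sends each edge [p,q] (with p < q) to q − p.
The 10×30 boundary matrix has rank 9 and Smith normal form diag(1,1,1,1,1,1,1,1,1).

The boundary map ∂_2: C_2 → C_1 sends each 2-simplex [p,q,r] to [q,r] − [p,r] + [p,q]. For instance
  ∂[1,3,5] = [3,5] − [1,5] + [1,3],
  ∂[0,2,8] = [2,8] − [0,8] + [0,2].
The 30×20 boundary matrix has rank 20 and Smith normal form diag(1,1,1,1,1,1,1,1,1,1,1,1,1,1,1,1,1,1,1,2).

Reading off H_k = ker ∂_k / im ∂_{k+1}:

  H_0: rank C_0 − rank ∂_1 = 10 − 9 = 1, and the invariant factors of ∂_1 are all 1, so H_0 = Z.
  H_1: rank ker ∂_1 − rank ∂_2 = (30 − 9) − 20 = 1, and ∂_2 has invariant factor 2 > 1, so H_1 = Z ⊕ Z_2.
  H_2: rank ker ∂_2 − rank ∂_3 = (20 − 20) − 0 = 0, and there is no ∂_3, so H_2 = 0.

H_0 = Z,  H_1 = Z ⊕ Z_2,  H_2 = 0.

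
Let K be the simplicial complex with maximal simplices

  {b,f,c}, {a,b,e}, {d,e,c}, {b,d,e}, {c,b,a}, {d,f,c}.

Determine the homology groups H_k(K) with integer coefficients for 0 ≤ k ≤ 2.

H_0 ≅ Z,  H_1 ≅ Z,  H_2 = 0.

Fix the vertex order a < b < c < d < e < f and write every simplex with vertices in increasing order. Then dim K = 2 and the simplices of K are:

  0-simplices (6): a, b, c, d, e, f
  1-simplices (12): ab, ac, ae, bc, bd, be, bf, cd, ce, cf, de, df
  2-simplices (6): abc, abe, bcf, bde, cde, cdf

so the chain groups are C_0 ≅ Z^6, C_1 ≅ Z^12, C_2 ≅ Z^6.

∂_1: C_1 → C_0 is given by ∂[p,q] = [q] − [p]. For instance
  ∂bf = f − b.
The resulting 6×12 matrix has rank 5, and its Smith normal form has invariant factors (1,1,1,1,1).

Boundary ∂_2: C_2 → C_1 maps a triangle to the signed sum of its edges. For instance
  ∂abe = be − ae + ab,
  ∂bde = de − be + bd.
As a 12×6 matrix over Z this has rank 6, with invariant factors (1,1,1,1,1,1).

Now H_k = ker ∂_k / im ∂_{k+1}, so:

  H_0: rank C_0 − rank ∂_1 = 6 − 5 = 1, and the invariant factors of ∂_1 are all 1, so H_0 ≅ Z.
  H_1: rank ker ∂_1 − rank ∂_2 = (12 − 5) − 6 = 1, and the invariant factors of ∂_2 are all 1, so H_1 ≅ Z.
  H_2: rank ker ∂_2 − rank ∂_3 = (6 − 6) − 0 = 0, and there is no ∂_3, so H_2 ≅ 0.

As a check, the Euler characteristic is 6 − 12 + 6 = 0, which agrees with 1 − 1 + 0 = 0.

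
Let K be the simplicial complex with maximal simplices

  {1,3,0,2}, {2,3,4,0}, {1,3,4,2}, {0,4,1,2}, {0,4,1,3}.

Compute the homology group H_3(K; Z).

H_3 ≅ Z.

Order the vertices as 0 < 1 < 2 < 3 < 4. Listing each simplex with vertices in this order, K has dimension 3 with simplices:

  0-simplices (5): [0], [1], [2], [3], [4]
  1-simplices (10): [0,1], [0,2], [0,3], [0,4], [1,2], [1,3], [1,4], [2,3], [2,4], [3,4]
  2-simplices (10): [0,1,2], [0,1,3], [0,1,4], [0,2,3], [0,2,4], [0,3,4], [1,2,3], [1,2,4], [1,3,4], [2,3,4]
  3-simplices (5): [0,1,2,3], [0,1,2,4], [0,1,3,4], [0,2,3,4], [1,2,3,4]

giving chain groups C_0 ≅ Z^5, C_1 ≅ Z^10, C_2 ≅ Z^10, C_3 ≅ Z^5.

Boundary ∂_1: C_1 → C_0 maps an edge to its endpoints' difference, ∂[p,q] = q − p. For instance
  ∂[2,4] = [4] − [2].
The resulting 5×10 matrix has rank 4, and its Smith normal form has invariant factors (1,1,1,1).

The boundary map ∂_2: C_2 → C_1 sends each 2-simplex [p,q,r] to [q,r] − [p,r] + [p,q]. For instance
  ∂[0,1,3] = [1,3] − [0,3] + [0,1],
  ∂[1,2,3] = [2,3] − [1,3] + [1,2].
The resulting 10×10 matrix has rank 6, and its Smith normal form has invariant factors (1,1,1,1,1,1).

The boundary map ∂_3: C_3 → C_2 sends each 3-simplex σ to the alternating sum Σ_i (−1)^i (σ with its i-th vertex removed). For instance
  ∂[0,2,3,4] = [2,3,4] − [0,3,4] + [0,2,4] − [0,2,3],
  ∂[1,2,3,4] = [2,3,4] − [1,3,4] + [1,2,4] − [1,2,3].
The resulting 10×5 matrix has rank 4, and its Smith normal form has invariant factors (1,1,1,1).

From H_k ≅ ker(∂_k) / im(∂_{k+1}) we obtain:

  H_3: rank ker ∂_3 − rank ∂_4 = (5 − 4) − 0 = 1, and there is no ∂_4, so H_3 ≅ Z.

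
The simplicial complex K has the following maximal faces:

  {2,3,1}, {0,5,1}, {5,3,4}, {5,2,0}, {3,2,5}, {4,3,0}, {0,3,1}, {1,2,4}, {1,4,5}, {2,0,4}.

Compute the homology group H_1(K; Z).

We work with the vertex ordering 0 < 1 < 2 < 3 < 4 < 5. The simplices of K, each written with vertices in increasing order, are:

  0-simplices (6): [0], [1], [2], [3], [4], [5]
  1-simplices (15): [0,1], [0,2], [0,3], [0,4], [0,5], [1,2], [1,3], [1,4], [1,5], [2,3], [2,4], [2,5], [3,4], [3,5], [4,5]
  2-simplices (10): [0,1,3], [0,1,5], [0,2,4], [0,2,5], [0,3,4], [1,2,3], [1,2,4], [1,4,5], [2,3,5], [3,4,5]

so the chain groups are C_0 ≅ Z^6, C_1 ≅ Z^15, C_2 ≅ Z^10.

The boundary map ∂_1: C_1 → C_0 sends each edge [p,q] (with p < q) to q − p.
The 6×15 boundary matrix has rank 5 and Smith normal form diag(1,1,1,1,1).

Boundary ∂_2: C_2 → C_1 acts by ∂[p,q,r] = [q,r] − [p,r] + [p,q]. For instance
  ∂[3,4,5] = [4,5] − [3,5] + [3,4],
  ∂[1,4,5] = [4,5] − [1,5] + [1,4].
The 15×10 boundary matrix has rank 10 and Smith normal form diag(1,1,1,1,1,1,1,1,1,2).

Computing H_k = (kernel of ∂_k) / (image of ∂_{k+1}):

  H_1: rank ker ∂_1 − rank ∂_2 = (15 − 5) − 10 = 0, and ∂_2 has invariant factor 2 > 1, so H_1 = Z/2Z.

H_1 ≅ Z/2Z.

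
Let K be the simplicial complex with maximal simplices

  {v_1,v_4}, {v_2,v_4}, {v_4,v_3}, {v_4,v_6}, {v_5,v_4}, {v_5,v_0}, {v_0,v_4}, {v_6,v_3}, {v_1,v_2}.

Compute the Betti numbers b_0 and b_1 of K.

b_0 = 1, b_1 = 3.

K has 7 vertices, 9 edges.
rank ∂_0 = 0, rank ∂_1 = 6 ⇒ b_0 = 7 − 0 − 6 = 1; all invariant factors of ∂_1 are 1 so no torsion. So H_0 = Z.
rank ∂_1 = 6, rank ∂_2 = 0 ⇒ b_1 = 9 − 6 − 0 = 3. So H_1 = Z^3.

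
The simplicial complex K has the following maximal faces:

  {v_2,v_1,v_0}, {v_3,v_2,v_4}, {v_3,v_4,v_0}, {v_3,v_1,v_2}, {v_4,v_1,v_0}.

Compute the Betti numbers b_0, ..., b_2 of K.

Take the total order v_0 < v_1 < v_2 < v_3 < v_4 on the vertex set. Then K (dimension 2) consists of the simplices:

  0-simplices (5): [v_0], [v_1], [v_2], [v_3], [v_4]
  1-simplices (10): [v_0,v_1], [v_0,v_2], [v_0,v_3], [v_0,v_4], [v_1,v_2], [v_1,v_3], [v_1,v_4], [v_2,v_3], [v_2,v_4], [v_3,v_4]
  2-simplices (5): [v_0,v_1,v_2], [v_0,v_1,v_4], [v_0,v_3,v_4], [v_1,v_2,v_3], [v_2,v_3,v_4]

so the chain groups are C_0 ≅ Z^5, C_1 ≅ Z^10, C_2 ≅ Z^5.

∂_1: C_1 → C_0 is given by ∂[p,q] = [q] − [p]. For instance
  ∂[v_1,v_3] = [v_3] − [v_1].
The 5×10 boundary matrix has rank 4 and Smith normal form diag(1,1,1,1).

∂_2: C_2 → C_1 acts by ∂[p,q,r] = [q,r] − [p,r] + [p,q]. For instance
  ∂[v_0,v_1,v_4] = [v_1,v_4] − [v_0,v_4] + [v_0,v_1],
  ∂[v_0,v_3,v_4] = [v_3,v_4] − [v_0,v_4] + [v_0,v_3].
This gives a 10×5 integer matrix of rank 5; reducing to Smith normal form yields diagonal entries (1,1,1,1,1).

Computing H_k = (kernel of ∂_k) / (image of ∂_{k+1}):

  H_0: rank C_0 − rank ∂_1 = 5 − 4 = 1, and the invariant factors of ∂_1 are all 1, so H_0 = Z.
  H_1: rank ker ∂_1 − rank ∂_2 = (10 − 4) − 5 = 1, and the invariant factors of ∂_2 are all 1, so H_1 = Z.
  H_2: rank ker ∂_2 − rank ∂_3 = (5 − 5) − 0 = 0, and there is no ∂_3, so H_2 = 0.

As a check, the Euler characteristic is 5 − 10 + 5 = 0, which agrees with 1 − 1 + 0 = 0.

Hence the Betti numbers are b_0 = 1, b_1 = 1, b_2 = 0.

b_0 = 1, b_1 = 1, b_2 = 0.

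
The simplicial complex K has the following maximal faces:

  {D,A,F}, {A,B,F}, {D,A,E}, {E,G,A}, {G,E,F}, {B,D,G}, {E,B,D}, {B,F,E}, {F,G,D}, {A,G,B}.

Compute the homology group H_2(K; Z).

Fix the vertex order A < B < D < E < F < G and write every simplex with vertices in increasing order. Then dim K = 2 and the simplices of K are:

  0-simplices (6): A, B, D, E, F, G
  1-simplices (15): AB, AD, AE, AF, AG, BD, BE, BF, BG, DE, DF, DG, EF, EG, FG
  2-simplices (10): ABF, ABG, ADE, ADF, AEG, BDE, BDG, BEF, DFG, EFG

Hence C_0 ≅ Z^6, C_1 ≅ Z^15, C_2 ≅ Z^10.

The boundary map ∂_1: C_1 → C_0 sends each edge [p,q] (with p < q) to q − p. For instance
  ∂BE = E − B.
The resulting 6×15 matrix has rank 5, and its Smith normal form has invariant factors (1,1,1,1,1).

Boundary ∂_2: C_2 → C_1 maps a triangle to the signed sum of its edges. For instance
  ∂AEG = EG − AG + AE,
  ∂ADF = DF − AF + AD.
This gives a 15×10 integer matrix of rank 10; reducing to Smith normal form yields diagonal entries (1,1,1,1,1,1,1,1,1,2).

Reading off H_k = ker ∂_k / im ∂_{k+1}:

  H_2: rank ker ∂_2 − rank ∂_3 = (10 − 10) − 0 = 0, and there is no ∂_3, so H_2 = 0.

H_2 ≅ 0.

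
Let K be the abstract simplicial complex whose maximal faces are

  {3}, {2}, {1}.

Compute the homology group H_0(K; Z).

Take the total order 1 < 2 < 3 on the vertex set. Then K (dimension 0) consists of the simplices:

  0-simplices (3): [1], [2], [3]

so the chain groups are C_0 ≅ Z^3.

Computing H_k = (kernel of ∂_k) / (image of ∂_{k+1}):

  H_0: rank C_0 − rank ∂_1 = 3 − 0 = 3, and there is no ∂_1, so H_0 = Z^3.

(K is a triangulation of a set of 3 points.)

H_0 = Z^3.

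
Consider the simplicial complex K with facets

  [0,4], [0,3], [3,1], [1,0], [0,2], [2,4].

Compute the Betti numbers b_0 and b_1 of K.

K has 5 vertices, 6 edges.
rank ∂_0 = 0, rank ∂_1 = 4 ⇒ b_0 = 5 − 0 − 4 = 1; all invariant factors of ∂_1 are 1 so no torsion. So H_0 ≅ Z.
rank ∂_1 = 4, rank ∂_2 = 0 ⇒ b_1 = 6 − 4 − 0 = 2. So H_1 ≅ Z^2.

b_0 = 1, b_1 = 2.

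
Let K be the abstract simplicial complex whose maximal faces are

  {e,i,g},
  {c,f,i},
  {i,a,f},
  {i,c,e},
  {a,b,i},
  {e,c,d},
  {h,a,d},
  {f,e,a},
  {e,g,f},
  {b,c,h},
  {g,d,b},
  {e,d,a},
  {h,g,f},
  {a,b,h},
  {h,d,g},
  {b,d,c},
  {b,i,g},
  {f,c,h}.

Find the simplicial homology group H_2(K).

H_2 ≅ 0.

Order the vertices as a < b < c < d < e < f < g < h < i. Listing each simplex with vertices in this order, K has dimension 2 with simplices:

  0-simplices (9): a, b, c, d, e, f, g, h, i
  1-simplices (27): ab, ad, ae, af, ah, ai, bc, bd, bg, bh, bi, cd, ce, cf, ch, ci, de, dg, dh, ef, eg, ei, fg, fh, fi, gh, gi
  2-simplices (18): abh, abi, ade, adh, aef, afi, bcd, bch, bdg, bgi, cde, cei, cfh, cfi, dgh, efg, egi, fgh

Hence C_0 ≅ Z^9, C_1 ≅ Z^27, C_2 ≅ Z^18.

∂_1: C_1 → C_0 sends each edge [p,q] (with p < q) to q − p.
The resulting 9×27 matrix has rank 8, and its Smith normal form has invariant factors (1,1,1,1,1,1,1,1).

∂_2: C_2 → C_1 acts by ∂[p,q,r] = [q,r] − [p,r] + [p,q]. For instance
  ∂abh = bh − ah + ab,
  ∂afi = fi − ai + af.
This gives a 27×18 integer matrix of rank 18; reducing to Smith normal form yields diagonal entries (1,1,1,1,1,1,1,1,1,1,1,1,1,1,1,1,1,2).

Reading off H_k = ker ∂_k / im ∂_{k+1}:

  H_2: rank ker ∂_2 − rank ∂_3 = (18 − 18) − 0 = 0, and there is no ∂_3, so H_2 ≅ 0.

(K is a triangulation of the Klein bottle.)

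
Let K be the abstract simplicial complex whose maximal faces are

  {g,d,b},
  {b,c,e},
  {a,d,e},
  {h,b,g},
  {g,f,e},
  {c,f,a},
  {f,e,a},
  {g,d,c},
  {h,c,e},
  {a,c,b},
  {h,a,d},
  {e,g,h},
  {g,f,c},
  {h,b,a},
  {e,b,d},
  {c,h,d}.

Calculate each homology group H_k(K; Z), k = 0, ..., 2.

H_0 ≅ Z,  H_1 ≅ Z^2,  H_2 ≅ Z.

Fix the vertex order a < b < c < d < e < f < g < h and write every simplex with vertices in increasing order. Then dim K = 2 and the simplices of K are:

  0-simplices (8): a, b, c, d, e, f, g, h
  1-simplices (24): ab, ac, ad, ae, af, ah, bc, bd, be, bg, bh, cd, ce, cf, cg, ch, de, dg, dh, ef, eg, eh, fg, gh
  2-simplices (16): abc, abh, acf, ade, adh, aef, bce, bde, bdg, bgh, cdg, cdh, ceh, cfg, efg, egh

Hence C_0 ≅ Z^8, C_1 ≅ Z^24, C_2 ≅ Z^16.

Boundary ∂_1: C_1 → C_0 is given by ∂[p,q] = [q] − [p]. For instance
  ∂ac = c − a.
As a 8×24 matrix over Z this has rank 7, with invariant factors (1,1,1,1,1,1,1).

Boundary ∂_2: C_2 → C_1 acts by ∂[p,q,r] = [q,r] − [p,r] + [p,q]. For instance
  ∂cfg = fg − cg + cf,
  ∂abc = bc − ac + ab.
This gives a 24×16 integer matrix of rank 15; reducing to Smith normal form yields diagonal entries (1,1,1,1,1,1,1,1,1,1,1,1,1,1,1).

Reading off H_k = ker ∂_k / im ∂_{k+1}:

  H_0: rank C_0 − rank ∂_1 = 8 − 7 = 1, and the invariant factors of ∂_1 are all 1, so H_0 = Z.
  H_1: rank ker ∂_1 − rank ∂_2 = (24 − 7) − 15 = 2, and the invariant factors of ∂_2 are all 1, so H_1 = Z^2.
  H_2: rank ker ∂_2 − rank ∂_3 = (16 − 15) − 0 = 1, and there is no ∂_3, so H_2 = Z.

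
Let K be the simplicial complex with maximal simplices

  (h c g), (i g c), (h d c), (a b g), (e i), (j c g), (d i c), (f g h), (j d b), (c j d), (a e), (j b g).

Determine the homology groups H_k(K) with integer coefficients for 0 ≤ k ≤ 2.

H_0 = Z,  H_1 = Z,  H_2 = 0.

Fix the vertex order a < b < c < d < e < f < g < h < i < j and write every simplex with vertices in increasing order. Then dim K = 2 and the simplices of K are:

  0-simplices (10): a, b, c, d, e, f, g, h, i, j
  1-simplices (20): ab, ae, ag, bd, bg, bj, cd, cg, ch, ci, cj, dh, di, dj, ei, fg, fh, gh, gi, gj
  2-simplices (10): abg, bdj, bgj, cdh, cdi, cdj, cgh, cgi, cgj, fgh

Hence C_0 ≅ Z^10, C_1 ≅ Z^20, C_2 ≅ Z^10.

Boundary ∂_1: C_1 → C_0 maps an edge to its endpoints' difference, ∂[p,q] = q − p.
The resulting 10×20 matrix has rank 9, and its Smith normal form has invariant factors (1,1,1,1,1,1,1,1,1).

The boundary map ∂_2: C_2 → C_1 maps a triangle to the signed sum of its edges. For instance
  ∂cgh = gh − ch + cg,
  ∂cdi = di − ci + cd.
This gives a 20×10 integer matrix of rank 10; reducing to Smith normal form yields diagonal entries (1,1,1,1,1,1,1,1,1,1).

Reading off H_k = ker ∂_k / im ∂_{k+1}:

  H_0: rank C_0 − rank ∂_1 = 10 − 9 = 1, and the invariant factors of ∂_1 are all 1, so H_0 = Z.
  H_1: rank ker ∂_1 − rank ∂_2 = (20 − 9) − 10 = 1, and the invariant factors of ∂_2 are all 1, so H_1 = Z.
  H_2: rank ker ∂_2 − rank ∂_3 = (10 − 10) − 0 = 0, and there is no ∂_3, so H_2 = 0.

As a check, the Euler characteristic is 10 − 20 + 10 = 0, which agrees with 1 − 1 + 0 = 0.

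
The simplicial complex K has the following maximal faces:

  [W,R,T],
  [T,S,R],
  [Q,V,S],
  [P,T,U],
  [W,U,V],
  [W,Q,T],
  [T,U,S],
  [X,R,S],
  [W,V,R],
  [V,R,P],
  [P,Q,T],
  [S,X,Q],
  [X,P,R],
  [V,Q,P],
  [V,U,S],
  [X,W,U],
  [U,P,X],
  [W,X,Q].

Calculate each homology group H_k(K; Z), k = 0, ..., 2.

Order the vertices as P < Q < R < S < T < U < V < W < X. Listing each simplex with vertices in this order, K has dimension 2 with simplices:

  0-simplices (9): P, Q, R, S, T, U, V, W, X
  1-simplices (27): PQ, PR, PT, PU, PV, PX, QS, QT, QV, QW, QX, RS, RT, RV, RW, RX, ST, SU, SV, SX, TU, TW, UV, UW, UX, VW, WX
  2-simplices (18): PQT, PQV, PRV, PRX, PTU, PUX, QSV, QSX, QTW, QWX, RST, RSX, RTW, RVW, STU, SUV, UVW, UWX

Hence C_0 ≅ Z^9, C_1 ≅ Z^27, C_2 ≅ Z^18.

∂_1: C_1 → C_0 is given by ∂[p,q] = [q] − [p]. For instance
  ∂PU = U − P.
This gives a 9×27 integer matrix of rank 8; reducing to Smith normal form yields diagonal entries (1,1,1,1,1,1,1,1).

∂_2: C_2 → C_1 acts by ∂[p,q,r] = [q,r] − [p,r] + [p,q]. For instance
  ∂RST = ST − RT + RS,
  ∂RVW = VW − RW + RV.
The resulting 27×18 matrix has rank 17, and its Smith normal form has invariant factors (1,1,1,1,1,1,1,1,1,1,1,1,1,1,1,1,1).

From H_k ≅ ker(∂_k) / im(∂_{k+1}) we obtain:

  H_0: rank C_0 − rank ∂_1 = 9 − 8 = 1, and the invariant factors of ∂_1 are all 1, so H_0 = Z.
  H_1: rank ker ∂_1 − rank ∂_2 = (27 − 8) − 17 = 2, and the invariant factors of ∂_2 are all 1, so H_1 = Z^2.
  H_2: rank ker ∂_2 − rank ∂_3 = (18 − 17) − 0 = 1, and there is no ∂_3, so H_2 = Z.

As a check, the Euler characteristic is 9 − 27 + 18 = 0, which agrees with 1 − 2 + 1 = 0.
(K is a triangulation of the torus T^2.)

H_0 = Z,  H_1 = Z^2,  H_2 = Z.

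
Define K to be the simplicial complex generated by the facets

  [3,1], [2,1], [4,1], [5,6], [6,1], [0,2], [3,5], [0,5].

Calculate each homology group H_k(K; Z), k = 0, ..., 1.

Fix the vertex order 0 < 1 < 2 < 3 < 4 < 5 < 6 and write every simplex with vertices in increasing order. Then dim K = 1 and the simplices of K are:

  0-simplices (7): [0], [1], [2], [3], [4], [5], [6]
  1-simplices (8): [0,2], [0,5], [1,2], [1,3], [1,4], [1,6], [3,5], [5,6]

so the chain groups are C_0 ≅ Z^7, C_1 ≅ Z^8.

∂_1: C_1 → C_0 sends each edge [p,q] (with p < q) to q − p.
The 7×8 boundary matrix has rank 6 and Smith normal form diag(1,1,1,1,1,1).

Now H_k = ker ∂_k / im ∂_{k+1}, so:

  H_0: rank C_0 − rank ∂_1 = 7 − 6 = 1, and the invariant factors of ∂_1 are all 1, so H_0 = Z.
  H_1: rank ker ∂_1 − rank ∂_2 = (8 − 6) − 0 = 2, and there is no ∂_2, so H_1 = Z^2.

As a check, the Euler characteristic is 7 − 8 = -1, which agrees with 1 − 2 = -1.

H_0 ≅ Z,  H_1 ≅ Z^2.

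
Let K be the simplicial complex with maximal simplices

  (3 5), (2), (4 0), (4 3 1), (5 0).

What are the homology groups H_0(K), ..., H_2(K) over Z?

Order the vertices as 0 < 1 < 2 < 3 < 4 < 5. Listing each simplex with vertices in this order, K has dimension 2 with simplices:

  0-simplices (6): [0], [1], [2], [3], [4], [5]
  1-simplices (6): [0,4], [0,5], [1,3], [1,4], [3,4], [3,5]
  2-simplices (1): [1,3,4]

so the chain groups are C_0 ≅ Z^6, C_1 ≅ Z^6, C_2 ≅ Z^1.

The boundary map ∂_1: C_1 → C_0 is given by ∂[p,q] = [q] − [p].
This gives a 6×6 integer matrix of rank 4; reducing to Smith normal form yields diagonal entries (1,1,1,1).

The boundary map ∂_2: C_2 → C_1 acts by ∂[p,q,r] = [q,r] − [p,r] + [p,q]. For instance
  ∂[1,3,4] = [3,4] − [1,4] + [1,3].
The 6×1 boundary matrix has rank 1 and Smith normal form diag(1).

Computing H_k = (kernel of ∂_k) / (image of ∂_{k+1}):

  H_0: rank C_0 − rank ∂_1 = 6 − 4 = 2, and the invariant factors of ∂_1 are all 1, so H_0 = Z^2.
  H_1: rank ker ∂_1 − rank ∂_2 = (6 − 4) − 1 = 1, and the invariant factors of ∂_2 are all 1, so H_1 = Z.
  H_2: rank ker ∂_2 − rank ∂_3 = (1 − 1) − 0 = 0, and there is no ∂_3, so H_2 = 0.

H_0 = Z^2,  H_1 = Z,  H_2 = 0.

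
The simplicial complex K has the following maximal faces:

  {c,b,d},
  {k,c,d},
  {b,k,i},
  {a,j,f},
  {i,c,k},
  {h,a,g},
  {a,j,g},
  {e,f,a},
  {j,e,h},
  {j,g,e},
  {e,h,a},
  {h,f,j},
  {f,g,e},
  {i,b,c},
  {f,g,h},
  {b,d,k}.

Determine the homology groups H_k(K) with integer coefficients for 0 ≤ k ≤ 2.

Take the total order a < b < c < d < e < f < g < h < i < j < k on the vertex set. Then K (dimension 2) consists of the simplices:

  0-simplices (11): a, b, c, d, e, f, g, h, i, j, k
  1-simplices (24): ae, af, ag, ah, aj, bc, bd, bi, bk, cd, ci, ck, dk, ef, eg, eh, ej, fg, fh, fj, gh, gj, hj, ik
  2-simplices (16): aef, aeh, afj, agh, agj, bcd, bci, bdk, bik, cdk, cik, efg, egj, ehj, fgh, fhj

so the chain groups are C_0 ≅ Z^11, C_1 ≅ Z^24, C_2 ≅ Z^16.

Boundary ∂_1: C_1 → C_0 is given by ∂[p,q] = [q] − [p]. For instance
  ∂bd = d − b.
The resulting 11×24 matrix has rank 9, and its Smith normal form has invariant factors (1,1,1,1,1,1,1,1,1).

Boundary ∂_2: C_2 → C_1 sends each 2-simplex [p,q,r] to [q,r] − [p,r] + [p,q]. For instance
  ∂agj = gj − aj + ag,
  ∂bdk = dk − bk + bd.
The resulting 24×16 matrix has rank 15, and its Smith normal form has invariant factors (1,1,1,1,1,1,1,1,1,1,1,1,1,1,2).

Now H_k = ker ∂_k / im ∂_{k+1}, so:

  H_0: rank C_0 − rank ∂_1 = 11 − 9 = 2, and the invariant factors of ∂_1 are all 1, so H_0 = Z^2.
  H_1: rank ker ∂_1 − rank ∂_2 = (24 − 9) − 15 = 0, and ∂_2 has invariant factor 2 > 1, so H_1 = Z/2.
  H_2: rank ker ∂_2 − rank ∂_3 = (16 − 15) − 0 = 1, and there is no ∂_3, so H_2 = Z.

(K is a triangulation of the disjoint union of the 2-sphere S^2 and the real projective plane RP^2.)

H_0 ≅ Z^2,  H_1 ≅ Z/2,  H_2 ≅ Z.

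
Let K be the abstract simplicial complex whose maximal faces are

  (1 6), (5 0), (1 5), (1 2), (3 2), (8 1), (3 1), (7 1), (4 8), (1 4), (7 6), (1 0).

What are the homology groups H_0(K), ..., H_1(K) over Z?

H_0 ≅ Z,  H_1 ≅ Z^4.

Take the total order 0 < 1 < 2 < 3 < 4 < 5 < 6 < 7 < 8 on the vertex set. Then K (dimension 1) consists of the simplices:

  0-simplices (9): [0], [1], [2], [3], [4], [5], [6], [7], [8]
  1-simplices (12): [0,1], [0,5], [1,2], [1,3], [1,4], [1,5], [1,6], [1,7], [1,8], [2,3], [4,8], [6,7]

Hence C_0 ≅ Z^9, C_1 ≅ Z^12.

∂_1: C_1 → C_0 sends each edge [p,q] (with p < q) to q − p.
As a 9×12 matrix over Z this has rank 8, with invariant factors (1,1,1,1,1,1,1,1).

From H_k ≅ ker(∂_k) / im(∂_{k+1}) we obtain:

  H_0: rank C_0 − rank ∂_1 = 9 − 8 = 1, and the invariant factors of ∂_1 are all 1, so H_0 = Z.
  H_1: rank ker ∂_1 − rank ∂_2 = (12 − 8) − 0 = 4, and there is no ∂_2, so H_1 = Z^4.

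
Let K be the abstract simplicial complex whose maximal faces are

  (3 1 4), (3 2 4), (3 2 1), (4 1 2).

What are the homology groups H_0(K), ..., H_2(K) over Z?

H_0 = Z,  H_1 = 0,  H_2 = Z.

Fix the vertex order 1 < 2 < 3 < 4 and write every simplex with vertices in increasing order. Then dim K = 2 and the simplices of K are:

  0-simplices (4): [1], [2], [3], [4]
  1-simplices (6): [1,2], [1,3], [1,4], [2,3], [2,4], [3,4]
  2-simplices (4): [1,2,3], [1,2,4], [1,3,4], [2,3,4]

so the chain groups are C_0 ≅ Z^4, C_1 ≅ Z^6, C_2 ≅ Z^4.

∂_1: C_1 → C_0 maps an edge to its endpoints' difference, ∂[p,q] = q − p.
The 4×6 boundary matrix has rank 3 and Smith normal form diag(1,1,1).

Boundary ∂_2: C_2 → C_1 maps a triangle to the signed sum of its edges. For instance
  ∂[2,3,4] = [3,4] − [2,4] + [2,3],
  ∂[1,2,4] = [2,4] − [1,4] + [1,2].
As a 6×4 matrix over Z this has rank 3, with invariant factors (1,1,1).

Computing H_k = (kernel of ∂_k) / (image of ∂_{k+1}):

  H_0: rank C_0 − rank ∂_1 = 4 − 3 = 1, and the invariant factors of ∂_1 are all 1, so H_0 ≅ Z.
  H_1: rank ker ∂_1 − rank ∂_2 = (6 − 3) − 3 = 0, and the invariant factors of ∂_2 are all 1, so H_1 ≅ 0.
  H_2: rank ker ∂_2 − rank ∂_3 = (4 − 3) − 0 = 1, and there is no ∂_3, so H_2 ≅ Z.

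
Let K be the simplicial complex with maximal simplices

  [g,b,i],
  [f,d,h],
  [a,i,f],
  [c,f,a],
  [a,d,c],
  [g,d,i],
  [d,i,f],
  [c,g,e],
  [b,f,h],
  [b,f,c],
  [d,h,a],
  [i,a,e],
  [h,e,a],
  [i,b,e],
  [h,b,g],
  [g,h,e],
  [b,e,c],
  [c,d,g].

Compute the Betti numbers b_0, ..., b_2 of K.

b_0 = 1, b_1 = 1, b_2 = 0.

We work with the vertex ordering a < b < c < d < e < f < g < h < i. The simplices of K, each written with vertices in increasing order, are:

  0-simplices (9): a, b, c, d, e, f, g, h, i
  1-simplices (27): ac, ad, ae, af, ah, ai, bc, be, bf, bg, bh, bi, cd, ce, cf, cg, df, dg, dh, di, eg, eh, ei, fh, fi, gh, gi
  2-simplices (18): acd, acf, adh, aeh, aei, afi, bce, bcf, bei, bfh, bgh, bgi, cdg, ceg, dfh, dfi, dgi, egh

so the chain groups are C_0 ≅ Z^9, C_1 ≅ Z^27, C_2 ≅ Z^18.

∂_1: C_1 → C_0 is given by ∂[p,q] = [q] − [p].
The resulting 9×27 matrix has rank 8, and its Smith normal form has invariant factors (1,1,1,1,1,1,1,1).

∂_2: C_2 → C_1 acts by ∂[p,q,r] = [q,r] − [p,r] + [p,q]. For instance
  ∂afi = fi − ai + af,
  ∂bce = ce − be + bc.
As a 27×18 matrix over Z this has rank 18, with invariant factors (1,1,1,1,1,1,1,1,1,1,1,1,1,1,1,1,1,2).

From H_k ≅ ker(∂_k) / im(∂_{k+1}) we obtain:

  H_0: rank C_0 − rank ∂_1 = 9 − 8 = 1, and the invariant factors of ∂_1 are all 1, so H_0 = Z.
  H_1: rank ker ∂_1 − rank ∂_2 = (27 − 8) − 18 = 1, and ∂_2 has invariant factor 2 > 1, so H_1 = Z × Z/2.
  H_2: rank ker ∂_2 − rank ∂_3 = (18 − 18) − 0 = 0, and there is no ∂_3, so H_2 = 0.

(K is a triangulation of the Klein bottle.)

Hence the Betti numbers are b_0 = 1, b_1 = 1, b_2 = 0.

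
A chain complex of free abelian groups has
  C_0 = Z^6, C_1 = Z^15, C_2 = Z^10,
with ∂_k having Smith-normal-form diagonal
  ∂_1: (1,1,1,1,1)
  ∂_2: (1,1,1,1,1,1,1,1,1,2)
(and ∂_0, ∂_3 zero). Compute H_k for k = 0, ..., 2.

H_0 ≅ Z,  H_1 ≅ Z/2Z,  H_2 = 0.

H_0: b_0 = 6 − 0 − 5 = 1; torsion from ∂_1 factors > 1: none. So H_0 ≅ Z.
H_1: b_1 = 15 − 5 − 10 = 0; torsion from ∂_2 factors > 1: [2]. So H_1 ≅ Z/2Z.
H_2: b_2 = 10 − 10 − 0 = 0; torsion from ∂_3 factors > 1: none. So H_2 ≅ 0.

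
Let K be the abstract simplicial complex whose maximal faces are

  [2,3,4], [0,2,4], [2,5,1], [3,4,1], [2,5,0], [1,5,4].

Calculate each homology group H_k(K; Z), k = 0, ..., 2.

H_0 = Z,  H_1 = Z,  H_2 = 0.

Fix the vertex order 0 < 1 < 2 < 3 < 4 < 5 and write every simplex with vertices in increasing order. Then dim K = 2 and the simplices of K are:

  0-simplices (6): [0], [1], [2], [3], [4], [5]
  1-simplices (12): [0,2], [0,4], [0,5], [1,2], [1,3], [1,4], [1,5], [2,3], [2,4], [2,5], [3,4], [4,5]
  2-simplices (6): [0,2,4], [0,2,5], [1,2,5], [1,3,4], [1,4,5], [2,3,4]

so the chain groups are C_0 ≅ Z^6, C_1 ≅ Z^12, C_2 ≅ Z^6.

Boundary ∂_1: C_1 → C_0 is given by ∂[p,q] = [q] − [p]. For instance
  ∂[1,4] = [4] − [1].
The resulting 6×12 matrix has rank 5, and its Smith normal form has invariant factors (1,1,1,1,1).

Boundary ∂_2: C_2 → C_1 sends each 2-simplex [p,q,r] to [q,r] − [p,r] + [p,q]. For instance
  ∂[0,2,4] = [2,4] − [0,4] + [0,2],
  ∂[1,3,4] = [3,4] − [1,4] + [1,3].
As a 12×6 matrix over Z this has rank 6, with invariant factors (1,1,1,1,1,1).

Now H_k = ker ∂_k / im ∂_{k+1}, so:

  H_0: rank C_0 − rank ∂_1 = 6 − 5 = 1, and the invariant factors of ∂_1 are all 1, so H_0 ≅ Z.
  H_1: rank ker ∂_1 − rank ∂_2 = (12 − 5) − 6 = 1, and the invariant factors of ∂_2 are all 1, so H_1 ≅ Z.
  H_2: rank ker ∂_2 − rank ∂_3 = (6 − 6) − 0 = 0, and there is no ∂_3, so H_2 ≅ 0.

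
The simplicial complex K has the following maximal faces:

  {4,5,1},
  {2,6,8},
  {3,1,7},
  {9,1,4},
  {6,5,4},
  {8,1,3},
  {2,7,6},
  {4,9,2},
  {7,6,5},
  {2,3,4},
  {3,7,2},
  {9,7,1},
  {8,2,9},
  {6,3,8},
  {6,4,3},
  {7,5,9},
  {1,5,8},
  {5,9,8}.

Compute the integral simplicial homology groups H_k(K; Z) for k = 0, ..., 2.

H_0 = Z,  H_1 = Z ⊕ Z/2Z,  H_2 = 0.

Fix the vertex order 1 < 2 < 3 < 4 < 5 < 6 < 7 < 8 < 9 and write every simplex with vertices in increasing order. Then dim K = 2 and the simplices of K are:

  0-simplices (9): [1], [2], [3], [4], [5], [6], [7], [8], [9]
  1-simplices (27): (27 of them)
  2-simplices (18): [1,3,7], [1,3,8], [1,4,5], [1,4,9], [1,5,8], [1,7,9], [2,3,4], [2,3,7], [2,4,9], [2,6,7], [2,6,8], [2,8,9], [3,4,6], [3,6,8], [4,5,6], [5,6,7], [5,7,9], [5,8,9]

so the chain groups are C_0 ≅ Z^9, C_1 ≅ Z^27, C_2 ≅ Z^18.

∂_1: C_1 → C_0 is given by ∂[p,q] = [q] − [p].
This gives a 9×27 integer matrix of rank 8; reducing to Smith normal form yields diagonal entries (1,1,1,1,1,1,1,1).

Boundary ∂_2: C_2 → C_1 acts by ∂[p,q,r] = [q,r] − [p,r] + [p,q]. For instance
  ∂[3,6,8] = [6,8] − [3,8] + [3,6],
  ∂[1,3,7] = [3,7] − [1,7] + [1,3].
The 27×18 boundary matrix has rank 18 and Smith normal form diag(1,1,1,1,1,1,1,1,1,1,1,1,1,1,1,1,1,2).

Now H_k = ker ∂_k / im ∂_{k+1}, so:

  H_0: rank C_0 − rank ∂_1 = 9 − 8 = 1, and the invariant factors of ∂_1 are all 1, so H_0 ≅ Z.
  H_1: rank ker ∂_1 − rank ∂_2 = (27 − 8) − 18 = 1, and ∂_2 has invariant factor 2 > 1, so H_1 ≅ Z ⊕ Z/2Z.
  H_2: rank ker ∂_2 − rank ∂_3 = (18 − 18) − 0 = 0, and there is no ∂_3, so H_2 ≅ 0.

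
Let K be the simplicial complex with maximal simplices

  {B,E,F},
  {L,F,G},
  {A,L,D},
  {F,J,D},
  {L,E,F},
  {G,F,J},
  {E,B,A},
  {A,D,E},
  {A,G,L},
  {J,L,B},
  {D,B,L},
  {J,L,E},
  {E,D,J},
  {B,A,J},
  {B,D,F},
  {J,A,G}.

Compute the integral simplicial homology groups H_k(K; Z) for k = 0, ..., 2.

We work with the vertex ordering A < B < D < E < F < G < J < L. The simplices of K, each written with vertices in increasing order, are:

  0-simplices (8): A, B, D, E, F, G, J, L
  1-simplices (24): AB, AD, AE, AG, AJ, AL, BD, BE, BF, BJ, BL, DE, DF, DJ, DL, EF, EJ, EL, FG, FJ, FL, GJ, GL, JL
  2-simplices (16): ABE, ABJ, ADE, ADL, AGJ, AGL, BDF, BDL, BEF, BJL, DEJ, DFJ, EFL, EJL, FGJ, FGL

Hence C_0 ≅ Z^8, C_1 ≅ Z^24, C_2 ≅ Z^16.

∂_1: C_1 → C_0 is given by ∂[p,q] = [q] − [p]. For instance
  ∂FJ = J − F.
The resulting 8×24 matrix has rank 7, and its Smith normal form has invariant factors (1,1,1,1,1,1,1).

∂_2: C_2 → C_1 maps a triangle to the signed sum of its edges. For instance
  ∂ADL = DL − AL + AD,
  ∂ABE = BE − AE + AB.
As a 24×16 matrix over Z this has rank 15, with invariant factors (1,1,1,1,1,1,1,1,1,1,1,1,1,1,1).

Reading off H_k = ker ∂_k / im ∂_{k+1}:

  H_0: rank C_0 − rank ∂_1 = 8 − 7 = 1, and the invariant factors of ∂_1 are all 1, so H_0 ≅ Z.
  H_1: rank ker ∂_1 − rank ∂_2 = (24 − 7) − 15 = 2, and the invariant factors of ∂_2 are all 1, so H_1 ≅ Z^2.
  H_2: rank ker ∂_2 − rank ∂_3 = (16 − 15) − 0 = 1, and there is no ∂_3, so H_2 ≅ Z.

H_0 = Z,  H_1 = Z^2,  H_2 = Z.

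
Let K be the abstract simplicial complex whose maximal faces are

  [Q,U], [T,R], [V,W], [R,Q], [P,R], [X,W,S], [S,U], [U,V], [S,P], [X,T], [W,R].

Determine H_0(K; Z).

H_0 ≅ Z.

Order the vertices as P < Q < R < S < T < U < V < W < X. Listing each simplex with vertices in this order, K has dimension 2 with simplices:

  0-simplices (9): P, Q, R, S, T, U, V, W, X
  1-simplices (13): PR, PS, QR, QU, RT, RW, SU, SW, SX, TX, UV, VW, WX
  2-simplices (1): SWX

giving chain groups C_0 ≅ Z^9, C_1 ≅ Z^13, C_2 ≅ Z^1.

Boundary ∂_1: C_1 → C_0 maps an edge to its endpoints' difference, ∂[p,q] = q − p.
As a 9×13 matrix over Z this has rank 8, with invariant factors (1,1,1,1,1,1,1,1).

Boundary ∂_2: C_2 → C_1 maps a triangle to the signed sum of its edges. For instance
  ∂SWX = WX − SX + SW.
The resulting 13×1 matrix has rank 1, and its Smith normal form has invariant factors (1).

Now H_k = ker ∂_k / im ∂_{k+1}, so:

  H_0: rank C_0 − rank ∂_1 = 9 − 8 = 1, and the invariant factors of ∂_1 are all 1, so H_0 = Z.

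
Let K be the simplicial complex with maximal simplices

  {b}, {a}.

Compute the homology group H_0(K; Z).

H_0 ≅ Z^2.

K has 2 vertices.
rank ∂_0 = 0, rank ∂_1 = 0 ⇒ b_0 = 2 − 0 − 0 = 2. So H_0 = Z^2.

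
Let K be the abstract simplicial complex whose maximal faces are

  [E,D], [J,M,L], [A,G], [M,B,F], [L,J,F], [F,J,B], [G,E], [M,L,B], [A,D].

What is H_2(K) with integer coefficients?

H_2 ≅ 0.

Order the vertices as A < B < D < E < F < G < J < L < M. Listing each simplex with vertices in this order, K has dimension 2 with simplices:

  0-simplices (9): A, B, D, E, F, G, J, L, M
  1-simplices (14): AD, AG, BF, BJ, BL, BM, DE, EG, FJ, FL, FM, JL, JM, LM
  2-simplices (5): BFJ, BFM, BLM, FJL, JLM

giving chain groups C_0 ≅ Z^9, C_1 ≅ Z^14, C_2 ≅ Z^5.

The boundary map ∂_1: C_1 → C_0 is given by ∂[p,q] = [q] − [p].
The resulting 9×14 matrix has rank 7, and its Smith normal form has invariant factors (1,1,1,1,1,1,1).

Boundary ∂_2: C_2 → C_1 acts by ∂[p,q,r] = [q,r] − [p,r] + [p,q]. For instance
  ∂BFJ = FJ − BJ + BF,
  ∂BFM = FM − BM + BF.
The resulting 14×5 matrix has rank 5, and its Smith normal form has invariant factors (1,1,1,1,1).

Now H_k = ker ∂_k / im ∂_{k+1}, so:

  H_2: rank ker ∂_2 − rank ∂_3 = (5 − 5) − 0 = 0, and there is no ∂_3, so H_2 = 0.

(K is a triangulation of the disjoint union of the Möbius band and the circle S^1.)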